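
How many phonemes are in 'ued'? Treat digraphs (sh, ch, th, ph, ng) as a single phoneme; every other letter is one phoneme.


Parsing 'ued' greedily, digraphs first:
  'u' -> vowel phoneme (phonemes so far: 1)
  'e' -> vowel phoneme (phonemes so far: 2)
  'd' -> consonant phoneme (phonemes so far: 3)
Total phonemes: 3

3


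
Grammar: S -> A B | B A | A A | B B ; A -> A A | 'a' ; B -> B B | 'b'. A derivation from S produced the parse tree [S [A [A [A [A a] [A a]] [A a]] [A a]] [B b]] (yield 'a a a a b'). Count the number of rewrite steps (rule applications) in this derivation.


Every bracketed nonterminal node [X ...] in the tree is produced by exactly one rule application.
Reading the tree off as a leftmost derivation:
  Step 1: S  =>  A B   (applied S -> A B)
  Step 2: A B  =>  A A B   (applied A -> A A)
  Step 3: A A B  =>  A A A B   (applied A -> A A)
  Step 4: A A A B  =>  A A A A B   (applied A -> A A)
  Step 5: A A A A B  =>  a A A A B   (applied A -> a)
  Step 6: a A A A B  =>  a a A A B   (applied A -> a)
  Step 7: a a A A B  =>  a a a A B   (applied A -> a)
  Step 8: a a a A B  =>  a a a a B   (applied A -> a)
  Step 9: a a a a B  =>  a a a a b   (applied B -> b)
Final yield: a a a a b
Total rewrite steps: 9

9


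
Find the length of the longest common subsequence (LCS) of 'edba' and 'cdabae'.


DP table for LCS of 'edba' and 'cdabae':
       c  d  a  b  a  e
    0  0  0  0  0  0  0
  e 0  0  0  0  0  0  1
  d 0  0  1  1  1  1  1
  b 0  0  1  1  2  2  2
  a 0  0  1  2  2  3  3
LCS: 'dba'
LCS length = 3

3


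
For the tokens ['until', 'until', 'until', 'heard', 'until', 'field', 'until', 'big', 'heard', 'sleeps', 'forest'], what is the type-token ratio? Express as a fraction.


Tokens: 11
Unique types: ('big', 'field', 'forest', 'heard', 'sleeps', 'until') = 6
TTR = 6/11
Already in lowest terms.

6/11


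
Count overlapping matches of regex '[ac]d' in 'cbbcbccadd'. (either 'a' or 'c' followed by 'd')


Pattern: [ac]d means either 'a' or 'c' followed by 'd'.
Scanning 'cbbcbccadd' position-by-position:
  Pos 0: window 'cb' -> no
  Pos 1: window 'bb' -> no
  Pos 2: window 'bc' -> no
  Pos 3: window 'cb' -> no
  Pos 4: window 'bc' -> no
  Pos 5: window 'cc' -> no
  Pos 6: window 'ca' -> no
  Pos 7: window 'ad' -> MATCH
  Pos 8: window 'dd' -> no
  Pos 9: window 'd' -> no
Total matches: 1

1


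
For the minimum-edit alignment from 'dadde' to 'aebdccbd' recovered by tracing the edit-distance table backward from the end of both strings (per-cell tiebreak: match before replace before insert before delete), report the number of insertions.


Edit distance = 7. Backtracking from cell (5, 8) with preference match > replace > insert > delete,
then listing the resulting alignment 'dadde' -> 'aebdccbd' left to right:
  Step 1: insert 'a' [insertion #1]
  Step 2: insert 'e' [insertion #2]
  Step 3: insert 'b' [insertion #3]
  Step 4: keep 'd'
  Step 5: replace a->c
  Step 6: replace d->c
  Step 7: replace d->b
  Step 8: replace e->d
Total insertions: 3

3


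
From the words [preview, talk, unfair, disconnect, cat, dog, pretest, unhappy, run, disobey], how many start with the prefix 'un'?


Checking each word for prefix 'un':
  'preview' -> no (count: 0)
  'talk' -> no (count: 0)
  'unfair' -> YES, starts with 'un' (count: 1)
  'disconnect' -> no (count: 1)
  'cat' -> no (count: 1)
  'dog' -> no (count: 1)
  'pretest' -> no (count: 1)
  'unhappy' -> YES, starts with 'un' (count: 2)
  'run' -> no (count: 2)
  'disobey' -> no (count: 2)
Total with prefix 'un': 2

2


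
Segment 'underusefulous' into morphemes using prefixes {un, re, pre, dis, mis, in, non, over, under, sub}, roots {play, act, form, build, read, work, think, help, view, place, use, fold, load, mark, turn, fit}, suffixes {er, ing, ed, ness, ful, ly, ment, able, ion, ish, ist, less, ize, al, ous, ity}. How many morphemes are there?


Segmenting 'underusefulous' against the inventory:
  'under' -> prefix (morpheme 1)
  'use' -> root (morpheme 2)
  'ful' -> suffix (morpheme 3)
  'ous' -> suffix (morpheme 4)
Total morphemes: 4

4


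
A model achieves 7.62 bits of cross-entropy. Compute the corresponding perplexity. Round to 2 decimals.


Perplexity formula: PP = 2^H
H = 7.62
PP = 2^7.62
Decompose: 2^7.62 = 2^7 * 2^0.62
2^7 = 128, 2^0.62 ~ 1.5368752
PP ~ 128 * 1.5368752 = 196.7200256
Rounded to 2 decimals: 196.72

196.72


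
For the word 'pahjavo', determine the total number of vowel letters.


Scanning each character of 'pahjavo':
  Position 1: 'p' -> consonant (running count: 0)
  Position 2: 'a' -> vowel (running count: 1)
  Position 3: 'h' -> consonant (running count: 1)
  Position 4: 'j' -> consonant (running count: 1)
  Position 5: 'a' -> vowel (running count: 2)
  Position 6: 'v' -> consonant (running count: 2)
  Position 7: 'o' -> vowel (running count: 3)
Total vowels: 3

3


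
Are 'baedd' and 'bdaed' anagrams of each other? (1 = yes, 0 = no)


Sort characters of 'baedd': 'abdde'
Sort characters of 'bdaed': 'abdde'
Sorted forms match -> they ARE anagrams
Result: 1

1


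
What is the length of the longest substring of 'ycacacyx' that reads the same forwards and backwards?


Scanning 'ycacacyx' for palindromic substrings.
Substring at positions 0-6: 'ycacacy'.
Check: reverse('ycacacy') = 'ycacacy' -> palindrome confirmed.
Neighbouring characters ('-' / 'x') break symmetry, so it cannot extend further.
No longer palindromic substring exists; longest length = 7

7


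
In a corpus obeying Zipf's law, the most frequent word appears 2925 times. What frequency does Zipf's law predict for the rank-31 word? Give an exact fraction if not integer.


Zipf's law: freq(rank) = f1 / rank
f1 = 2925, rank = 31
freq = 2925 / 31
GCD(2925, 31) = 1
Simplified: 2925/31

2925/31


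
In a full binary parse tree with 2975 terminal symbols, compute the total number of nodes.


Leaf nodes (terminals): 2975
Internal nodes = n - 1 = 2975 - 1 = 2974
Total = leaves + internal = 2975 + 2974 = 5949

5949


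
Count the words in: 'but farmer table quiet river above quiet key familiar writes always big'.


Counting words by splitting on spaces:
  Word 1: 'but'
  Word 2: 'farmer'
  Word 3: 'table'
  Word 4: 'quiet'
  Word 5: 'river'
  Word 6: 'above'
  Word 7: 'quiet'
  Word 8: 'key'
  Word 9: 'familiar'
  Word 10: 'writes'
  Word 11: 'always'
  Word 12: 'big'
Total words: 12

12


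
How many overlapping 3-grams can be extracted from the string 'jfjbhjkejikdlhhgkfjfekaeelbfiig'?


String 'jfjbhjkejikdlhhgkfjfekaeelbfiig' has length L = 31.
Number of overlapping n-grams = L - n + 1
Substituting: 31 - 3 + 1 = 29

29


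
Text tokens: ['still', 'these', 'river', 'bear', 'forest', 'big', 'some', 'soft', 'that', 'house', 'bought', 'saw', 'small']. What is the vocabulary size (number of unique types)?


Listing all tokens and tracking unique types:
  Token 1: 'still' -> NEW (unique so far: 1)
  Token 2: 'these' -> NEW (unique so far: 2)
  Token 3: 'river' -> NEW (unique so far: 3)
  Token 4: 'bear' -> NEW (unique so far: 4)
  Token 5: 'forest' -> NEW (unique so far: 5)
  Token 6: 'big' -> NEW (unique so far: 6)
  Token 7: 'some' -> NEW (unique so far: 7)
  Token 8: 'soft' -> NEW (unique so far: 8)
  Token 9: 'that' -> NEW (unique so far: 9)
  Token 10: 'house' -> NEW (unique so far: 10)
  Token 11: 'bought' -> NEW (unique so far: 11)
  Token 12: 'saw' -> NEW (unique so far: 12)
  Token 13: 'small' -> NEW (unique so far: 13)
Unique types: ('bear', 'big', 'bought', 'forest', 'house', 'river', 'saw', 'small', 'soft', 'some', 'still', 'that', 'these')
Vocabulary size: 13

13


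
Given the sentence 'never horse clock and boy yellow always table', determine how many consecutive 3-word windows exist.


Word trigrams from [8] words:
  Trigram 1: (never horse clock)
  Trigram 2: (horse clock and)
  Trigram 3: (clock and boy)
  Trigram 4: (and boy yellow)
  Trigram 5: (boy yellow always)
  Trigram 6: (yellow always table)
Total word trigrams: 8 - 2 = 6

6


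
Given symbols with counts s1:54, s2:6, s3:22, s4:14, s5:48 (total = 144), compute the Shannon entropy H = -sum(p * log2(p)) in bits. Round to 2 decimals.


Computing entropy H = -sum(p_i * log2(p_i)):
  s1: p = 54/144 = 0.3750, -p*log2(p) = 0.5306
  s2: p = 6/144 = 0.0417, -p*log2(p) = 0.1910
  s3: p = 22/144 = 0.1528, -p*log2(p) = 0.4141
  s4: p = 14/144 = 0.0972, -p*log2(p) = 0.3269
  s5: p = 48/144 = 0.3333, -p*log2(p) = 0.5283
H = sum of terms = 1.9909
Rounded to 2 decimals: 1.99

1.99


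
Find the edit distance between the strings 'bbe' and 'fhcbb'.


Building DP table for s1='bbe' (len 3) and s2='fhcbb' (len 5):
       f  h  c  b  b
    0  1  2  3  4  5
  b 1  1  2  3  3  4
  b 2  2  2  3  3  3
  e 3  3  3  3  4  4
Edit distance = dp[3][5] = 4

4


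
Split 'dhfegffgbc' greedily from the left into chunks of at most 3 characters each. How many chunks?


'dhfegffgbc' has 10 characters.
Chunking with max size 3:
  Chunk 1: 'dhf' (positions 0-2)
  Chunk 2: 'egf' (positions 3-5)
  Chunk 3: 'fgb' (positions 6-8)
  Chunk 4: 'c' (positions 9-9)
Total chunks: ceil(10 / 3) = 4

4


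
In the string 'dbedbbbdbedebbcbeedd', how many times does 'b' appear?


Scanning 'dbedbbbdbedebbcbeedd' for 'b':
  Position 1: 'b' -> MATCH (count: 1)
  Position 4: 'b' -> MATCH (count: 2)
  Position 5: 'b' -> MATCH (count: 3)
  Position 6: 'b' -> MATCH (count: 4)
  Position 8: 'b' -> MATCH (count: 5)
  Position 12: 'b' -> MATCH (count: 6)
  Position 13: 'b' -> MATCH (count: 7)
  Position 15: 'b' -> MATCH (count: 8)
Total occurrences of 'b': 8

8


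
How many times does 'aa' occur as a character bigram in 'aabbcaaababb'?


Scanning 'aabbcaaababb' for bigram 'aa':
  Position 0: 'aa' -> MATCH
  Position 1: 'ab' -> no
  Position 2: 'bb' -> no
  Position 3: 'bc' -> no
  Position 4: 'ca' -> no
  Position 5: 'aa' -> MATCH
  Position 6: 'aa' -> MATCH
  Position 7: 'ab' -> no
  Position 8: 'ba' -> no
  Position 9: 'ab' -> no
  Position 10: 'bb' -> no
Total matches: 3

3


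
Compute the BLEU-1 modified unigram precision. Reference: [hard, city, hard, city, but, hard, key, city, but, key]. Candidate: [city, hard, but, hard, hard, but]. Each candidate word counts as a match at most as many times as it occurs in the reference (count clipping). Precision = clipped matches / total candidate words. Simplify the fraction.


Reference word counts: {'but': 2, 'city': 3, 'hard': 3, 'key': 2}
Checking each candidate word (with clipping):
  'city' -> in reference (ref count 3, used 1/3) -> match (matches: 1)
  'hard' -> in reference (ref count 3, used 1/3) -> match (matches: 2)
  'but' -> in reference (ref count 2, used 1/2) -> match (matches: 3)
  'hard' -> in reference (ref count 3, used 2/3) -> match (matches: 4)
  'hard' -> in reference (ref count 3, used 3/3) -> match (matches: 5)
  'but' -> in reference (ref count 2, used 2/2) -> match (matches: 6)
Clipped matches: 6, Candidate length: 6
Precision = 6/6 = 1

1


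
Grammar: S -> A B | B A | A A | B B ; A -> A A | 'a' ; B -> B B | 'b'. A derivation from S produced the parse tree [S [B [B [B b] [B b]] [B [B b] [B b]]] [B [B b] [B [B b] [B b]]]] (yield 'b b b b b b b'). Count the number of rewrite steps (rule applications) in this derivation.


Every bracketed nonterminal node [X ...] in the tree is produced by exactly one rule application.
Reading the tree off as a leftmost derivation:
  Step 1: S  =>  B B   (applied S -> B B)
  Step 2: B B  =>  B B B   (applied B -> B B)
  Step 3: B B B  =>  B B B B   (applied B -> B B)
  Step 4: B B B B  =>  b B B B   (applied B -> b)
  Step 5: b B B B  =>  b b B B   (applied B -> b)
  Step 6: b b B B  =>  b b B B B   (applied B -> B B)
  Step 7: b b B B B  =>  b b b B B   (applied B -> b)
  Step 8: b b b B B  =>  b b b b B   (applied B -> b)
  Step 9: b b b b B  =>  b b b b B B   (applied B -> B B)
  Step 10: b b b b B B  =>  b b b b b B   (applied B -> b)
  Step 11: b b b b b B  =>  b b b b b B B   (applied B -> B B)
  Step 12: b b b b b B B  =>  b b b b b b B   (applied B -> b)
  Step 13: b b b b b b B  =>  b b b b b b b   (applied B -> b)
Final yield: b b b b b b b
Total rewrite steps: 13

13


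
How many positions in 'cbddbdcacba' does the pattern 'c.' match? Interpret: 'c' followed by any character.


Pattern: c. means 'c' followed by any character.
Scanning 'cbddbdcacba' position-by-position:
  Pos 0: window 'cb' -> MATCH
  Pos 1: window 'bd' -> no
  Pos 2: window 'dd' -> no
  Pos 3: window 'db' -> no
  Pos 4: window 'bd' -> no
  Pos 5: window 'dc' -> no
  Pos 6: window 'ca' -> MATCH
  Pos 7: window 'ac' -> no
  Pos 8: window 'cb' -> MATCH
  Pos 9: window 'ba' -> no
  Pos 10: window 'a' -> no
Total matches: 3

3


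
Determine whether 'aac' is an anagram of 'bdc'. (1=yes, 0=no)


Sort characters of 'aac': 'aac'
Sort characters of 'bdc': 'bcd'
Sorted forms differ -> they are NOT anagrams
Result: 0

0


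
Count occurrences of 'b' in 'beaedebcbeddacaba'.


Scanning 'beaedebcbeddacaba' for 'b':
  Position 0: 'b' -> MATCH (count: 1)
  Position 6: 'b' -> MATCH (count: 2)
  Position 8: 'b' -> MATCH (count: 3)
  Position 15: 'b' -> MATCH (count: 4)
Total occurrences of 'b': 4

4


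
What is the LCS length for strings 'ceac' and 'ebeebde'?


DP table for LCS of 'ceac' and 'ebeebde':
       e  b  e  e  b  d  e
    0  0  0  0  0  0  0  0
  c 0  0  0  0  0  0  0  0
  e 0  1  1  1  1  1  1  1
  a 0  1  1  1  1  1  1  1
  c 0  1  1  1  1  1  1  1
LCS: 'e'
LCS length = 1

1


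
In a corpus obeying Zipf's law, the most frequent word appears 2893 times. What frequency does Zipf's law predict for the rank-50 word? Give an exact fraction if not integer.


Zipf's law: freq(rank) = f1 / rank
f1 = 2893, rank = 50
freq = 2893 / 50
GCD(2893, 50) = 1
Simplified: 2893/50

2893/50


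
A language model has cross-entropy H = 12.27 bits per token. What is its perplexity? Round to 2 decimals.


Perplexity formula: PP = 2^H
H = 12.27
PP = 2^12.27
Decompose: 2^12.27 = 2^12 * 2^0.27
2^12 = 4096, 2^0.27 ~ 1.2058078
PP ~ 4096 * 1.2058078 = 4938.9887488
Rounded to 2 decimals: 4938.99

4938.99


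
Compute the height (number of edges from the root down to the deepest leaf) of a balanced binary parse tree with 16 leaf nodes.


In a balanced binary tree with n leaves the deepest leaf is ceil(log2(n)) edges below the root.
log2(16) = 4.0000
ceil(4.0000) = 4
height (edges) = 4

4


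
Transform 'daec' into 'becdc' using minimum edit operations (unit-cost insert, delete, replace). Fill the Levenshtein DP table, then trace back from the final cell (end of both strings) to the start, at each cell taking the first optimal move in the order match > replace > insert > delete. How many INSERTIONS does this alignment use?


Edit distance = 4. Backtracking from cell (4, 5) with preference match > replace > insert > delete,
then listing the resulting alignment 'daec' -> 'becdc' left to right:
  Step 1: insert 'b' [insertion #1]
  Step 2: replace d->e
  Step 3: replace a->c
  Step 4: replace e->d
  Step 5: keep 'c'
Total insertions: 1

1


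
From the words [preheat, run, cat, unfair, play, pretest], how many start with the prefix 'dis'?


Checking each word for prefix 'dis':
  'preheat' -> no (count: 0)
  'run' -> no (count: 0)
  'cat' -> no (count: 0)
  'unfair' -> no (count: 0)
  'play' -> no (count: 0)
  'pretest' -> no (count: 0)
Total with prefix 'dis': 0

0


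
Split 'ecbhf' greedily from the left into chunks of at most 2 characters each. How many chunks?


'ecbhf' has 5 characters.
Chunking with max size 2:
  Chunk 1: 'ec' (positions 0-1)
  Chunk 2: 'bh' (positions 2-3)
  Chunk 3: 'f' (positions 4-4)
Total chunks: ceil(5 / 2) = 3

3


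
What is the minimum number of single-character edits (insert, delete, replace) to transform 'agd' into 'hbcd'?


Building DP table for s1='agd' (len 3) and s2='hbcd' (len 4):
       h  b  c  d
    0  1  2  3  4
  a 1  1  2  3  4
  g 2  2  2  3  4
  d 3  3  3  3  3
Edit distance = dp[3][4] = 3

3


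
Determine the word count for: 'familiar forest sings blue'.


Counting words by splitting on spaces:
  Word 1: 'familiar'
  Word 2: 'forest'
  Word 3: 'sings'
  Word 4: 'blue'
Total words: 4

4


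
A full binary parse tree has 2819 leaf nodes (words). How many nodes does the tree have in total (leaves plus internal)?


Leaf nodes (terminals): 2819
Internal nodes = n - 1 = 2819 - 1 = 2818
Total = leaves + internal = 2819 + 2818 = 5637

5637


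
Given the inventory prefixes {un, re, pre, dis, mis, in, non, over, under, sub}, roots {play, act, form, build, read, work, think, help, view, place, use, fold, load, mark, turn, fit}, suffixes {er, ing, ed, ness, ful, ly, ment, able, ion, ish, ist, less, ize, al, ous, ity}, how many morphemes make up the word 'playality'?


Segmenting 'playality' against the inventory:
  'play' -> root (morpheme 1)
  'al' -> suffix (morpheme 2)
  'ity' -> suffix (morpheme 3)
Total morphemes: 3

3


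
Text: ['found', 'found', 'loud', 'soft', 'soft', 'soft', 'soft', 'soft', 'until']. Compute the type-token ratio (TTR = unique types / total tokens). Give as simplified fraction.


Tokens: 9
Unique types: ('found', 'loud', 'soft', 'until') = 4
TTR = 4/9
Already in lowest terms.

4/9


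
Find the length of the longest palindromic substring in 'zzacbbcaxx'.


Scanning 'zzacbbcaxx' for palindromic substrings.
Substring at positions 2-7: 'acbbca'.
Check: reverse('acbbca') = 'acbbca' -> palindrome confirmed.
Neighbouring characters ('z' / 'x') break symmetry, so it cannot extend further.
No longer palindromic substring exists; longest length = 6

6


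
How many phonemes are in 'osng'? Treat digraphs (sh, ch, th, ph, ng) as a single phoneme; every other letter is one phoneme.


Parsing 'osng' greedily, digraphs first:
  'o' -> vowel phoneme (phonemes so far: 1)
  's' -> consonant phoneme (phonemes so far: 2)
  'ng' -> digraph (1 consonant phoneme) (phonemes so far: 3)
Total phonemes: 3

3


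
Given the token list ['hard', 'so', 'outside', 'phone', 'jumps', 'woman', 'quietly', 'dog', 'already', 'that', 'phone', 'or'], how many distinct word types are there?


Listing all tokens and tracking unique types:
  Token 1: 'hard' -> NEW (unique so far: 1)
  Token 2: 'so' -> NEW (unique so far: 2)
  Token 3: 'outside' -> NEW (unique so far: 3)
  Token 4: 'phone' -> NEW (unique so far: 4)
  Token 5: 'jumps' -> NEW (unique so far: 5)
  Token 6: 'woman' -> NEW (unique so far: 6)
  Token 7: 'quietly' -> NEW (unique so far: 7)
  Token 8: 'dog' -> NEW (unique so far: 8)
  Token 9: 'already' -> NEW (unique so far: 9)
  Token 10: 'that' -> NEW (unique so far: 10)
  Token 11: 'phone' -> duplicate (unique so far: 10)
  Token 12: 'or' -> NEW (unique so far: 11)
Unique types: ('already', 'dog', 'hard', 'jumps', 'or', 'outside', 'phone', 'quietly', 'so', 'that', 'woman')
Vocabulary size: 11

11


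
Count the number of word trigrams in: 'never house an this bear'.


Word trigrams from [5] words:
  Trigram 1: (never house an)
  Trigram 2: (house an this)
  Trigram 3: (an this bear)
Total word trigrams: 5 - 2 = 3

3


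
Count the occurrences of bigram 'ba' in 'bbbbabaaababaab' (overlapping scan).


Scanning 'bbbbabaaababaab' for bigram 'ba':
  Position 0: 'bb' -> no
  Position 1: 'bb' -> no
  Position 2: 'bb' -> no
  Position 3: 'ba' -> MATCH
  Position 4: 'ab' -> no
  Position 5: 'ba' -> MATCH
  Position 6: 'aa' -> no
  Position 7: 'aa' -> no
  Position 8: 'ab' -> no
  Position 9: 'ba' -> MATCH
  Position 10: 'ab' -> no
  Position 11: 'ba' -> MATCH
  Position 12: 'aa' -> no
  Position 13: 'ab' -> no
Total matches: 4

4


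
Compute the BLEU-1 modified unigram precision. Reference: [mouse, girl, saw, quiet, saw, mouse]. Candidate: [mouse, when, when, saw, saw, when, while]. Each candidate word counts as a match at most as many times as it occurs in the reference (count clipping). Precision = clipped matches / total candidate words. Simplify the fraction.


Reference word counts: {'girl': 1, 'mouse': 2, 'quiet': 1, 'saw': 2}
Checking each candidate word (with clipping):
  'mouse' -> in reference (ref count 2, used 1/2) -> match (matches: 1)
  'when' -> not in reference -> no match (matches: 1)
  'when' -> not in reference -> no match (matches: 1)
  'saw' -> in reference (ref count 2, used 1/2) -> match (matches: 2)
  'saw' -> in reference (ref count 2, used 2/2) -> match (matches: 3)
  'when' -> not in reference -> no match (matches: 3)
  'while' -> not in reference -> no match (matches: 3)
Clipped matches: 3, Candidate length: 7
Precision = 3/7

3/7


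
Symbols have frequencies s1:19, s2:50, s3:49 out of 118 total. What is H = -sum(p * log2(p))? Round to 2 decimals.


Computing entropy H = -sum(p_i * log2(p_i)):
  s1: p = 19/118 = 0.1610, -p*log2(p) = 0.4242
  s2: p = 50/118 = 0.4237, -p*log2(p) = 0.5249
  s3: p = 49/118 = 0.4153, -p*log2(p) = 0.5265
H = sum of terms = 1.4756
Rounded to 2 decimals: 1.48

1.48


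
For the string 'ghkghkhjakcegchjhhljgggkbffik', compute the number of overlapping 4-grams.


String 'ghkghkhjakcegchjhhljgggkbffik' has length L = 29.
Number of overlapping n-grams = L - n + 1
Substituting: 29 - 4 + 1 = 26

26


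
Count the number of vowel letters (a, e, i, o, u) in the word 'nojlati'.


Scanning each character of 'nojlati':
  Position 1: 'n' -> consonant (running count: 0)
  Position 2: 'o' -> vowel (running count: 1)
  Position 3: 'j' -> consonant (running count: 1)
  Position 4: 'l' -> consonant (running count: 1)
  Position 5: 'a' -> vowel (running count: 2)
  Position 6: 't' -> consonant (running count: 2)
  Position 7: 'i' -> vowel (running count: 3)
Total vowels: 3

3


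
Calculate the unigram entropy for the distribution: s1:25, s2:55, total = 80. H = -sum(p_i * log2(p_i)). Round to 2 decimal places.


Computing entropy H = -sum(p_i * log2(p_i)):
  s1: p = 25/80 = 0.3125, -p*log2(p) = 0.5244
  s2: p = 55/80 = 0.6875, -p*log2(p) = 0.3716
H = sum of terms = 0.8960
Rounded to 2 decimals: 0.90

0.90


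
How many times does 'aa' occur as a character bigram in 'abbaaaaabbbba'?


Scanning 'abbaaaaabbbba' for bigram 'aa':
  Position 0: 'ab' -> no
  Position 1: 'bb' -> no
  Position 2: 'ba' -> no
  Position 3: 'aa' -> MATCH
  Position 4: 'aa' -> MATCH
  Position 5: 'aa' -> MATCH
  Position 6: 'aa' -> MATCH
  Position 7: 'ab' -> no
  Position 8: 'bb' -> no
  Position 9: 'bb' -> no
  Position 10: 'bb' -> no
  Position 11: 'ba' -> no
Total matches: 4

4


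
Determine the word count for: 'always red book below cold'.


Counting words by splitting on spaces:
  Word 1: 'always'
  Word 2: 'red'
  Word 3: 'book'
  Word 4: 'below'
  Word 5: 'cold'
Total words: 5

5


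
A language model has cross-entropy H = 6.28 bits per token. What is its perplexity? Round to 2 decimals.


Perplexity formula: PP = 2^H
H = 6.28
PP = 2^6.28
Decompose: 2^6.28 = 2^6 * 2^0.28
2^6 = 64, 2^0.28 ~ 1.2141949
PP ~ 64 * 1.2141949 = 77.7084736
Rounded to 2 decimals: 77.71

77.71


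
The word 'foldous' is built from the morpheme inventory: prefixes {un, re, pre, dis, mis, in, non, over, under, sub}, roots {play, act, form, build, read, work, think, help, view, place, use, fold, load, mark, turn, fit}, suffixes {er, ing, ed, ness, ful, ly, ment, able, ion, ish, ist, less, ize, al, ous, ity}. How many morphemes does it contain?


Segmenting 'foldous' against the inventory:
  'fold' -> root (morpheme 1)
  'ous' -> suffix (morpheme 2)
Total morphemes: 2

2


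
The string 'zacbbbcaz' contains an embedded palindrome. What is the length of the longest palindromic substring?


Scanning 'zacbbbcaz' for palindromic substrings.
Substring at positions 0-8: 'zacbbbcaz'.
Check: reverse('zacbbbcaz') = 'zacbbbcaz' -> palindrome confirmed.
No longer palindromic substring exists; longest length = 9

9


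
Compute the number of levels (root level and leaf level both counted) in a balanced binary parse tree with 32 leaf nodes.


In a balanced binary tree with n leaves the deepest leaf is ceil(log2(n)) edges below the root,
so counting node levels inclusive of root and leaves gives ceil(log2(n)) + 1 levels.
log2(32) = 5.0000
ceil(5.0000) = 5
levels = 5 + 1 = 6

6


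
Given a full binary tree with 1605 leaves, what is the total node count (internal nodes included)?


Leaf nodes (terminals): 1605
Internal nodes = n - 1 = 1605 - 1 = 1604
Total = leaves + internal = 1605 + 1604 = 3209

3209


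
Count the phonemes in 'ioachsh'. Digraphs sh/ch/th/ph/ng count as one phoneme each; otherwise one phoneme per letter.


Parsing 'ioachsh' greedily, digraphs first:
  'i' -> vowel phoneme (phonemes so far: 1)
  'o' -> vowel phoneme (phonemes so far: 2)
  'a' -> vowel phoneme (phonemes so far: 3)
  'ch' -> digraph (1 consonant phoneme) (phonemes so far: 4)
  'sh' -> digraph (1 consonant phoneme) (phonemes so far: 5)
Total phonemes: 5

5


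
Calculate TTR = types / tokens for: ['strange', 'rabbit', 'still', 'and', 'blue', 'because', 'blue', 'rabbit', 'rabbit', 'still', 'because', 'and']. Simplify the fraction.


Tokens: 12
Unique types: ('and', 'because', 'blue', 'rabbit', 'still', 'strange') = 6
TTR = 6/12
Simplify: divide both by 6 -> 1/2
TTR = 1/2

1/2


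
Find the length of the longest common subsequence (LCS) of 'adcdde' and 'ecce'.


DP table for LCS of 'adcdde' and 'ecce':
       e  c  c  e
    0  0  0  0  0
  a 0  0  0  0  0
  d 0  0  0  0  0
  c 0  0  1  1  1
  d 0  0  1  1  1
  d 0  0  1  1  1
  e 0  1  1  1  2
LCS: 'ce'
LCS length = 2

2


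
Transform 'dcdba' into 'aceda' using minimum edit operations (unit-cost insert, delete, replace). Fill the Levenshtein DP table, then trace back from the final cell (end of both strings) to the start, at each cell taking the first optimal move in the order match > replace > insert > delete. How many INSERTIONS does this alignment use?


Edit distance = 3. Backtracking from cell (5, 5) with preference match > replace > insert > delete,
then listing the resulting alignment 'dcdba' -> 'aceda' left to right:
  Step 1: replace d->a
  Step 2: keep 'c'
  Step 3: replace d->e
  Step 4: replace b->d
  Step 5: keep 'a'
Total insertions: 0

0


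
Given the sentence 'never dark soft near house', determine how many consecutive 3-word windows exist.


Word trigrams from [5] words:
  Trigram 1: (never dark soft)
  Trigram 2: (dark soft near)
  Trigram 3: (soft near house)
Total word trigrams: 5 - 2 = 3

3


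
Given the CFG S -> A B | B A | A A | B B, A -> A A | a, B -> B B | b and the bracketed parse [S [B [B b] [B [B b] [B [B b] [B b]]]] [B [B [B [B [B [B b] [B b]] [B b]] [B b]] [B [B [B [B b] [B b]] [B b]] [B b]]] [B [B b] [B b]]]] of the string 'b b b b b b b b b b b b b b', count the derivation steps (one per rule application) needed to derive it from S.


Every bracketed nonterminal node [X ...] in the tree is produced by exactly one rule application.
Reading the tree off as a leftmost derivation:
  Step 1: S  =>  B B   (applied S -> B B)
  Step 2: B B  =>  B B B   (applied B -> B B)
  Step 3: B B B  =>  b B B   (applied B -> b)
  Step 4: b B B  =>  b B B B   (applied B -> B B)
  Step 5: b B B B  =>  b b B B   (applied B -> b)
  Step 6: b b B B  =>  b b B B B   (applied B -> B B)
  Step 7: b b B B B  =>  b b b B B   (applied B -> b)
  Step 8: b b b B B  =>  b b b b B   (applied B -> b)
  Step 9: b b b b B  =>  b b b b B B   (applied B -> B B)
  Step 10: b b b b B B  =>  b b b b B B B   (applied B -> B B)
  Step 11: b b b b B B B  =>  b b b b B B B B   (applied B -> B B)
  Step 12: b b b b B B B B  =>  b b b b B B B B B   (applied B -> B B)
  Step 13: b b b b B B B B B  =>  b b b b B B B B B B   (applied B -> B B)
  Step 14: b b b b B B B B B B  =>  b b b b b B B B B B   (applied B -> b)
  Step 15: b b b b b B B B B B  =>  b b b b b b B B B B   (applied B -> b)
  Step 16: b b b b b b B B B B  =>  b b b b b b b B B B   (applied B -> b)
  Step 17: b b b b b b b B B B  =>  b b b b b b b b B B   (applied B -> b)
  Step 18: b b b b b b b b B B  =>  b b b b b b b b B B B   (applied B -> B B)
  Step 19: b b b b b b b b B B B  =>  b b b b b b b b B B B B   (applied B -> B B)
  Step 20: b b b b b b b b B B B B  =>  b b b b b b b b B B B B B   (applied B -> B B)
  Step 21: b b b b b b b b B B B B B  =>  b b b b b b b b b B B B B   (applied B -> b)
  Step 22: b b b b b b b b b B B B B  =>  b b b b b b b b b b B B B   (applied B -> b)
  Step 23: b b b b b b b b b b B B B  =>  b b b b b b b b b b b B B   (applied B -> b)
  Step 24: b b b b b b b b b b b B B  =>  b b b b b b b b b b b b B   (applied B -> b)
  Step 25: b b b b b b b b b b b b B  =>  b b b b b b b b b b b b B B   (applied B -> B B)
  Step 26: b b b b b b b b b b b b B B  =>  b b b b b b b b b b b b b B   (applied B -> b)
  Step 27: b b b b b b b b b b b b b B  =>  b b b b b b b b b b b b b b   (applied B -> b)
Final yield: b b b b b b b b b b b b b b
Total rewrite steps: 27

27


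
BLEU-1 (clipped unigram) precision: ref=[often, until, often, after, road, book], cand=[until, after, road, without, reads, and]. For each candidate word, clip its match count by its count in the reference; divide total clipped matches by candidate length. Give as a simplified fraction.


Reference word counts: {'after': 1, 'book': 1, 'often': 2, 'road': 1, 'until': 1}
Checking each candidate word (with clipping):
  'until' -> in reference (ref count 1, used 1/1) -> match (matches: 1)
  'after' -> in reference (ref count 1, used 1/1) -> match (matches: 2)
  'road' -> in reference (ref count 1, used 1/1) -> match (matches: 3)
  'without' -> not in reference -> no match (matches: 3)
  'reads' -> not in reference -> no match (matches: 3)
  'and' -> not in reference -> no match (matches: 3)
Clipped matches: 3, Candidate length: 6
Precision = 3/6 = 1/2

1/2


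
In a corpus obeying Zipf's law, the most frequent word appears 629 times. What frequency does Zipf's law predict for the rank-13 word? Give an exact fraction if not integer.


Zipf's law: freq(rank) = f1 / rank
f1 = 629, rank = 13
freq = 629 / 13
GCD(629, 13) = 1
Simplified: 629/13

629/13


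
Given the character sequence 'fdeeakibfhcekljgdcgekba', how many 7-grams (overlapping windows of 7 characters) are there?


String 'fdeeakibfhcekljgdcgekba' has length L = 23.
Number of overlapping n-grams = L - n + 1
Substituting: 23 - 7 + 1 = 17

17


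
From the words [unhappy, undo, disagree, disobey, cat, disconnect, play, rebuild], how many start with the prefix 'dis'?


Checking each word for prefix 'dis':
  'unhappy' -> no (count: 0)
  'undo' -> no (count: 0)
  'disagree' -> YES, starts with 'dis' (count: 1)
  'disobey' -> YES, starts with 'dis' (count: 2)
  'cat' -> no (count: 2)
  'disconnect' -> YES, starts with 'dis' (count: 3)
  'play' -> no (count: 3)
  'rebuild' -> no (count: 3)
Total with prefix 'dis': 3

3


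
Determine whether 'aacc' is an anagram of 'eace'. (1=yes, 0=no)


Sort characters of 'aacc': 'aacc'
Sort characters of 'eace': 'acee'
Sorted forms differ -> they are NOT anagrams
Result: 0

0


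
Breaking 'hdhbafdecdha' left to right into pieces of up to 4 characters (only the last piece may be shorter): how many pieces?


'hdhbafdecdha' has 12 characters.
Chunking with max size 4:
  Chunk 1: 'hdhb' (positions 0-3)
  Chunk 2: 'afde' (positions 4-7)
  Chunk 3: 'cdha' (positions 8-11)
Total chunks: ceil(12 / 4) = 3

3


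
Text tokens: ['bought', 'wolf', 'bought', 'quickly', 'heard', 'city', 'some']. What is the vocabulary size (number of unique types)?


Listing all tokens and tracking unique types:
  Token 1: 'bought' -> NEW (unique so far: 1)
  Token 2: 'wolf' -> NEW (unique so far: 2)
  Token 3: 'bought' -> duplicate (unique so far: 2)
  Token 4: 'quickly' -> NEW (unique so far: 3)
  Token 5: 'heard' -> NEW (unique so far: 4)
  Token 6: 'city' -> NEW (unique so far: 5)
  Token 7: 'some' -> NEW (unique so far: 6)
Unique types: ('bought', 'city', 'heard', 'quickly', 'some', 'wolf')
Vocabulary size: 6

6


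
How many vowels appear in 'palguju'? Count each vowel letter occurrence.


Scanning each character of 'palguju':
  Position 1: 'p' -> consonant (running count: 0)
  Position 2: 'a' -> vowel (running count: 1)
  Position 3: 'l' -> consonant (running count: 1)
  Position 4: 'g' -> consonant (running count: 1)
  Position 5: 'u' -> vowel (running count: 2)
  Position 6: 'j' -> consonant (running count: 2)
  Position 7: 'u' -> vowel (running count: 3)
Total vowels: 3

3


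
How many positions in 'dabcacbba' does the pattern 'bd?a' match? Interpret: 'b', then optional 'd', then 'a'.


Pattern: bd?a means 'b', then optional 'd', then 'a'.
Scanning 'dabcacbba' position-by-position:
  Pos 0: window 'dab' -> no
  Pos 1: window 'abc' -> no
  Pos 2: window 'bca' -> no
  Pos 3: window 'cac' -> no
  Pos 4: window 'acb' -> no
  Pos 5: window 'cbb' -> no
  Pos 6: window 'bba' -> no
  Pos 7: window 'ba' -> MATCH
  Pos 8: window 'a' -> no
Total matches: 1

1


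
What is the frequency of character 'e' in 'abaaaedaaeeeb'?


Scanning 'abaaaedaaeeeb' for 'e':
  Position 5: 'e' -> MATCH (count: 1)
  Position 9: 'e' -> MATCH (count: 2)
  Position 10: 'e' -> MATCH (count: 3)
  Position 11: 'e' -> MATCH (count: 4)
Total occurrences of 'e': 4

4


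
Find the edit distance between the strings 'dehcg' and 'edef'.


Building DP table for s1='dehcg' (len 5) and s2='edef' (len 4):
       e  d  e  f
    0  1  2  3  4
  d 1  1  1  2  3
  e 2  1  2  1  2
  h 3  2  2  2  2
  c 4  3  3  3  3
  g 5  4  4  4  4
Edit distance = dp[5][4] = 4

4


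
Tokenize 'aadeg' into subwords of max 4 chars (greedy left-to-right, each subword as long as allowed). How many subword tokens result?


'aadeg' has 5 characters.
Chunking with max size 4:
  Chunk 1: 'aade' (positions 0-3)
  Chunk 2: 'g' (positions 4-4)
Total chunks: ceil(5 / 4) = 2

2


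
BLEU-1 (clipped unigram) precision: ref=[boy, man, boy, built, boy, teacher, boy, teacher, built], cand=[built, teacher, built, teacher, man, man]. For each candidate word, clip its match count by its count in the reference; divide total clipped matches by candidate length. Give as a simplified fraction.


Reference word counts: {'boy': 4, 'built': 2, 'man': 1, 'teacher': 2}
Checking each candidate word (with clipping):
  'built' -> in reference (ref count 2, used 1/2) -> match (matches: 1)
  'teacher' -> in reference (ref count 2, used 1/2) -> match (matches: 2)
  'built' -> in reference (ref count 2, used 2/2) -> match (matches: 3)
  'teacher' -> in reference (ref count 2, used 2/2) -> match (matches: 4)
  'man' -> in reference (ref count 1, used 1/1) -> match (matches: 5)
  'man' -> ref count 1 already used up (1/1) -> clipped, no match (matches: 5)
Clipped matches: 5, Candidate length: 6
Precision = 5/6

5/6


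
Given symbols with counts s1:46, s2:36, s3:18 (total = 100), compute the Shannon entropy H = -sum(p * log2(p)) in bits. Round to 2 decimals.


Computing entropy H = -sum(p_i * log2(p_i)):
  s1: p = 46/100 = 0.4600, -p*log2(p) = 0.5153
  s2: p = 36/100 = 0.3600, -p*log2(p) = 0.5306
  s3: p = 18/100 = 0.1800, -p*log2(p) = 0.4453
H = sum of terms = 1.4912
Rounded to 2 decimals: 1.49

1.49


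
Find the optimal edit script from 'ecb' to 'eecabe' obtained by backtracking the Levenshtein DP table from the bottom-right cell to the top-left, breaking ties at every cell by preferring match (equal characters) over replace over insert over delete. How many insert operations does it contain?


Edit distance = 3. Backtracking from cell (3, 6) with preference match > replace > insert > delete,
then listing the resulting alignment 'ecb' -> 'eecabe' left to right:
  Step 1: insert 'e' [insertion #1]
  Step 2: keep 'e'
  Step 3: keep 'c'
  Step 4: insert 'a' [insertion #2]
  Step 5: keep 'b'
  Step 6: insert 'e' [insertion #3]
Total insertions: 3

3


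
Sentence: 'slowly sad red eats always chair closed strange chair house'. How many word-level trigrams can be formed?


Word trigrams from [10] words:
  Trigram 1: (slowly sad red)
  Trigram 2: (sad red eats)
  Trigram 3: (red eats always)
  Trigram 4: (eats always chair)
  Trigram 5: (always chair closed)
  Trigram 6: (chair closed strange)
  Trigram 7: (closed strange chair)
  Trigram 8: (strange chair house)
Total word trigrams: 10 - 2 = 8

8


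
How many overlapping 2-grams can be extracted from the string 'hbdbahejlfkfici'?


String 'hbdbahejlfkfici' has length L = 15.
Number of overlapping n-grams = L - n + 1
Substituting: 15 - 2 + 1 = 14

14


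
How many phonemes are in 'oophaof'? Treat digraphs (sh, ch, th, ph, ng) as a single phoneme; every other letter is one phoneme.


Parsing 'oophaof' greedily, digraphs first:
  'o' -> vowel phoneme (phonemes so far: 1)
  'o' -> vowel phoneme (phonemes so far: 2)
  'ph' -> digraph (1 consonant phoneme) (phonemes so far: 3)
  'a' -> vowel phoneme (phonemes so far: 4)
  'o' -> vowel phoneme (phonemes so far: 5)
  'f' -> consonant phoneme (phonemes so far: 6)
Total phonemes: 6

6


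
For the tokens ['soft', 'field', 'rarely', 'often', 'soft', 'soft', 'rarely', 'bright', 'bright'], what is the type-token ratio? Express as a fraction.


Tokens: 9
Unique types: ('bright', 'field', 'often', 'rarely', 'soft') = 5
TTR = 5/9
Already in lowest terms.

5/9


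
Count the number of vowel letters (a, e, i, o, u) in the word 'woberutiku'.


Scanning each character of 'woberutiku':
  Position 1: 'w' -> consonant (running count: 0)
  Position 2: 'o' -> vowel (running count: 1)
  Position 3: 'b' -> consonant (running count: 1)
  Position 4: 'e' -> vowel (running count: 2)
  Position 5: 'r' -> consonant (running count: 2)
  Position 6: 'u' -> vowel (running count: 3)
  Position 7: 't' -> consonant (running count: 3)
  Position 8: 'i' -> vowel (running count: 4)
  Position 9: 'k' -> consonant (running count: 4)
  Position 10: 'u' -> vowel (running count: 5)
Total vowels: 5

5


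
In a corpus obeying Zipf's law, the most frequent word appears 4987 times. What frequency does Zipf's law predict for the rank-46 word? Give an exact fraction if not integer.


Zipf's law: freq(rank) = f1 / rank
f1 = 4987, rank = 46
freq = 4987 / 46
GCD(4987, 46) = 1
Simplified: 4987/46

4987/46


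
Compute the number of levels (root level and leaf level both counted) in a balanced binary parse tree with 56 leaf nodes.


In a balanced binary tree with n leaves the deepest leaf is ceil(log2(n)) edges below the root,
so counting node levels inclusive of root and leaves gives ceil(log2(n)) + 1 levels.
log2(56) = 5.8074
ceil(5.8074) = 6
levels = 6 + 1 = 7

7


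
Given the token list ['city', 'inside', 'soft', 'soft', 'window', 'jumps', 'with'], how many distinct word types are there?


Listing all tokens and tracking unique types:
  Token 1: 'city' -> NEW (unique so far: 1)
  Token 2: 'inside' -> NEW (unique so far: 2)
  Token 3: 'soft' -> NEW (unique so far: 3)
  Token 4: 'soft' -> duplicate (unique so far: 3)
  Token 5: 'window' -> NEW (unique so far: 4)
  Token 6: 'jumps' -> NEW (unique so far: 5)
  Token 7: 'with' -> NEW (unique so far: 6)
Unique types: ('city', 'inside', 'jumps', 'soft', 'window', 'with')
Vocabulary size: 6

6


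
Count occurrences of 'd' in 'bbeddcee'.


Scanning 'bbeddcee' for 'd':
  Position 3: 'd' -> MATCH (count: 1)
  Position 4: 'd' -> MATCH (count: 2)
Total occurrences of 'd': 2

2


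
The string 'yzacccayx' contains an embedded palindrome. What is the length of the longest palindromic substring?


Scanning 'yzacccayx' for palindromic substrings.
Substring at positions 2-6: 'accca'.
Check: reverse('accca') = 'accca' -> palindrome confirmed.
Neighbouring characters ('z' / 'y') break symmetry, so it cannot extend further.
No longer palindromic substring exists; longest length = 5

5


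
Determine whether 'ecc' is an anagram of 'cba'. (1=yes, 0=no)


Sort characters of 'ecc': 'cce'
Sort characters of 'cba': 'abc'
Sorted forms differ -> they are NOT anagrams
Result: 0

0


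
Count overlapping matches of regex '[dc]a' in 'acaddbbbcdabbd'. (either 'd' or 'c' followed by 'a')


Pattern: [dc]a means either 'd' or 'c' followed by 'a'.
Scanning 'acaddbbbcdabbd' position-by-position:
  Pos 0: window 'ac' -> no
  Pos 1: window 'ca' -> MATCH
  Pos 2: window 'ad' -> no
  Pos 3: window 'dd' -> no
  Pos 4: window 'db' -> no
  Pos 5: window 'bb' -> no
  Pos 6: window 'bb' -> no
  Pos 7: window 'bc' -> no
  Pos 8: window 'cd' -> no
  Pos 9: window 'da' -> MATCH
  Pos 10: window 'ab' -> no
  Pos 11: window 'bb' -> no
  Pos 12: window 'bd' -> no
  Pos 13: window 'd' -> no
Total matches: 2

2
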